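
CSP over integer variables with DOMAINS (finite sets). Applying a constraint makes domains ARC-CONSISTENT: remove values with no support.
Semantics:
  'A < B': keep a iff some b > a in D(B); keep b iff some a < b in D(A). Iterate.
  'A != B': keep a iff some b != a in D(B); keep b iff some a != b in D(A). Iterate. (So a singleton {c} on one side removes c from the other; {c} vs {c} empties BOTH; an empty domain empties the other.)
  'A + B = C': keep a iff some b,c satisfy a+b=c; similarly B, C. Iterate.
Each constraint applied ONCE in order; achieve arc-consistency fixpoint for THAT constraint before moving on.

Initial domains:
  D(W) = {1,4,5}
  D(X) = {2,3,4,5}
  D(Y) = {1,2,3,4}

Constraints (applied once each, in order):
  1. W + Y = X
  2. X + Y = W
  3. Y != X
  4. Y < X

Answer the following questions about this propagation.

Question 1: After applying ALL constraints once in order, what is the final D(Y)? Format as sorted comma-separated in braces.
Constraint 1 (W + Y = X) on D(W)={1,4,5} D(Y)={1,2,3,4} D(X)={2,3,4,5}: W {1,4,5}->{1,4}
Constraint 2 (X + Y = W) on D(X)={2,3,4,5} D(Y)={1,2,3,4} D(W)={1,4}: X {2,3,4,5}->{2,3}; Y {1,2,3,4}->{1,2}; W {1,4}->{4}
Constraint 3 (Y != X) on D(Y)={1,2} D(X)={2,3}: no change
Constraint 4 (Y < X) on D(Y)={1,2} D(X)={2,3}: no change
So after all 4 constraints: D(Y) = {1,2}

Answer: {1,2}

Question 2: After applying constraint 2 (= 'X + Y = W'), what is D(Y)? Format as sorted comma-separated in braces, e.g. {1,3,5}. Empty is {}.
Answer: {1,2}

Derivation:
Constraint 1 (W + Y = X) on D(W)={1,4,5} D(Y)={1,2,3,4} D(X)={2,3,4,5}: W {1,4,5}->{1,4}
Constraint 2 (X + Y = W) on D(X)={2,3,4,5} D(Y)={1,2,3,4} D(W)={1,4}: X {2,3,4,5}->{2,3}; Y {1,2,3,4}->{1,2}; W {1,4}->{4}
So after constraint 2: D(Y) = {1,2}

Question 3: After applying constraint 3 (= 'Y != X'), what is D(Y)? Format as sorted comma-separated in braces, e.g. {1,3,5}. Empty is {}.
Answer: {1,2}

Derivation:
Constraint 1 (W + Y = X) on D(W)={1,4,5} D(Y)={1,2,3,4} D(X)={2,3,4,5}: W {1,4,5}->{1,4}
Constraint 2 (X + Y = W) on D(X)={2,3,4,5} D(Y)={1,2,3,4} D(W)={1,4}: X {2,3,4,5}->{2,3}; Y {1,2,3,4}->{1,2}; W {1,4}->{4}
Constraint 3 (Y != X) on D(Y)={1,2} D(X)={2,3}: no change
So after constraint 3: D(Y) = {1,2}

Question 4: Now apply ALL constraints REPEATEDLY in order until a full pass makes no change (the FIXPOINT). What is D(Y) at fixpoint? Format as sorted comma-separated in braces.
pass 0 (initial): D(Y)={1,2,3,4}
pass 1: W {1,4,5}->{4}; X {2,3,4,5}->{2,3}; Y {1,2,3,4}->{1,2}
pass 2: W {4}->{}; X {2,3}->{}; Y {1,2}->{}
pass 3: no change
Fixpoint after 3 passes: D(Y) = {}

Answer: {}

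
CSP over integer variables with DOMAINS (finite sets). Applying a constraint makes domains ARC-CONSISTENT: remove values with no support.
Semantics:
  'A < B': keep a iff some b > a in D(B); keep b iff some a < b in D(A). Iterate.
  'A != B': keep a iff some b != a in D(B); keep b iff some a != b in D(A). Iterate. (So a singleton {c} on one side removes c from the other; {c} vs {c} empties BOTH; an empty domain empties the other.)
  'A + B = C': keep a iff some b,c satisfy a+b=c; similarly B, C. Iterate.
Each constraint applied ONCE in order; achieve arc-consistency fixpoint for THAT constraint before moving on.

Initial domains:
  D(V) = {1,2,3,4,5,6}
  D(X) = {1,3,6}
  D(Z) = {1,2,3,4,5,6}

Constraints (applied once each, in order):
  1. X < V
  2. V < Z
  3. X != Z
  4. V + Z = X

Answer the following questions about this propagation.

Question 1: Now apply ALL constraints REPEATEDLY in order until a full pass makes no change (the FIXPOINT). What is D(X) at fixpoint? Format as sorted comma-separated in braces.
Answer: {}

Derivation:
pass 0 (initial): D(X)={1,3,6}
pass 1: V {1,2,3,4,5,6}->{}; X {1,3,6}->{}; Z {1,2,3,4,5,6}->{}
pass 2: no change
Fixpoint after 2 passes: D(X) = {}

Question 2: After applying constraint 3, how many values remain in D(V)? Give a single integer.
Answer: 4

Derivation:
Constraint 1 (X < V) on D(X)={1,3,6} D(V)={1,2,3,4,5,6}: X {1,3,6}->{1,3}; V {1,2,3,4,5,6}->{2,3,4,5,6}
Constraint 2 (V < Z) on D(V)={2,3,4,5,6} D(Z)={1,2,3,4,5,6}: V {2,3,4,5,6}->{2,3,4,5}; Z {1,2,3,4,5,6}->{3,4,5,6}
Constraint 3 (X != Z) on D(X)={1,3} D(Z)={3,4,5,6}: no change
So after constraint 3: D(V)={2,3,4,5}, size = 4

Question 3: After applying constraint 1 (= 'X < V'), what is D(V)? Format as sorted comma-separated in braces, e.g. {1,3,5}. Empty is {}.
Constraint 1 (X < V) on D(X)={1,3,6} D(V)={1,2,3,4,5,6}: X {1,3,6}->{1,3}; V {1,2,3,4,5,6}->{2,3,4,5,6}
So after constraint 1: D(V) = {2,3,4,5,6}

Answer: {2,3,4,5,6}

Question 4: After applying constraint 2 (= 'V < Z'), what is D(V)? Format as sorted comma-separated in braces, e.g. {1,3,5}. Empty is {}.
Answer: {2,3,4,5}

Derivation:
Constraint 1 (X < V) on D(X)={1,3,6} D(V)={1,2,3,4,5,6}: X {1,3,6}->{1,3}; V {1,2,3,4,5,6}->{2,3,4,5,6}
Constraint 2 (V < Z) on D(V)={2,3,4,5,6} D(Z)={1,2,3,4,5,6}: V {2,3,4,5,6}->{2,3,4,5}; Z {1,2,3,4,5,6}->{3,4,5,6}
So after constraint 2: D(V) = {2,3,4,5}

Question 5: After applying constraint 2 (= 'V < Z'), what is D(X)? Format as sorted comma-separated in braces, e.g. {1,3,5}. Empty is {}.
Answer: {1,3}

Derivation:
Constraint 1 (X < V) on D(X)={1,3,6} D(V)={1,2,3,4,5,6}: X {1,3,6}->{1,3}; V {1,2,3,4,5,6}->{2,3,4,5,6}
Constraint 2 (V < Z) on D(V)={2,3,4,5,6} D(Z)={1,2,3,4,5,6}: V {2,3,4,5,6}->{2,3,4,5}; Z {1,2,3,4,5,6}->{3,4,5,6}
So after constraint 2: D(X) = {1,3}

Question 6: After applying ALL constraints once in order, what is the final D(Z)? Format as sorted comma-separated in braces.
Constraint 1 (X < V) on D(X)={1,3,6} D(V)={1,2,3,4,5,6}: X {1,3,6}->{1,3}; V {1,2,3,4,5,6}->{2,3,4,5,6}
Constraint 2 (V < Z) on D(V)={2,3,4,5,6} D(Z)={1,2,3,4,5,6}: V {2,3,4,5,6}->{2,3,4,5}; Z {1,2,3,4,5,6}->{3,4,5,6}
Constraint 3 (X != Z) on D(X)={1,3} D(Z)={3,4,5,6}: no change
Constraint 4 (V + Z = X) on D(V)={2,3,4,5} D(Z)={3,4,5,6} D(X)={1,3}: V {2,3,4,5}->{}; Z {3,4,5,6}->{}; X {1,3}->{}
So after all 4 constraints: D(Z) = {}

Answer: {}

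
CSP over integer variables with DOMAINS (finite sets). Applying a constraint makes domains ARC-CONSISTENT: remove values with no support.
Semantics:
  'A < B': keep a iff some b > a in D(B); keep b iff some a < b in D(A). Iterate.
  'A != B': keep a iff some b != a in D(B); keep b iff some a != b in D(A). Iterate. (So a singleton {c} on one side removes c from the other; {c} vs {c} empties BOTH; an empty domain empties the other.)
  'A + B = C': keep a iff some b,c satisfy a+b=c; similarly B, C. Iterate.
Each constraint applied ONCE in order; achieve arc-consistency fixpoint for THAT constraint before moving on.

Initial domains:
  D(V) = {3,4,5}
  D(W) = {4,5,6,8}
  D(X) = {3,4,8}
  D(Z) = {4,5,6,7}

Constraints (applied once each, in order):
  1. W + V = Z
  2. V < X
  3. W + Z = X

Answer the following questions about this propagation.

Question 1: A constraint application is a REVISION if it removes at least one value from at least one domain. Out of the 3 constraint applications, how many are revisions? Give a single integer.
Constraint 1 (W + V = Z) on D(W)={4,5,6,8} D(V)={3,4,5} D(Z)={4,5,6,7}: W {4,5,6,8}->{4}; V {3,4,5}->{3}; Z {4,5,6,7}->{7} => REVISION
Constraint 2 (V < X) on D(V)={3} D(X)={3,4,8}: X {3,4,8}->{4,8} => REVISION
Constraint 3 (W + Z = X) on D(W)={4} D(Z)={7} D(X)={4,8}: W {4}->{}; Z {7}->{}; X {4,8}->{} => REVISION
Total revisions = 3

Answer: 3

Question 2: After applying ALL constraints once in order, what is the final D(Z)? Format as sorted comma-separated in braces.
Constraint 1 (W + V = Z) on D(W)={4,5,6,8} D(V)={3,4,5} D(Z)={4,5,6,7}: W {4,5,6,8}->{4}; V {3,4,5}->{3}; Z {4,5,6,7}->{7}
Constraint 2 (V < X) on D(V)={3} D(X)={3,4,8}: X {3,4,8}->{4,8}
Constraint 3 (W + Z = X) on D(W)={4} D(Z)={7} D(X)={4,8}: W {4}->{}; Z {7}->{}; X {4,8}->{}
So after all 3 constraints: D(Z) = {}

Answer: {}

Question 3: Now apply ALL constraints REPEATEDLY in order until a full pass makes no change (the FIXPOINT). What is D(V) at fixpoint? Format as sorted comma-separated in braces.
pass 0 (initial): D(V)={3,4,5}
pass 1: V {3,4,5}->{3}; W {4,5,6,8}->{}; X {3,4,8}->{}; Z {4,5,6,7}->{}
pass 2: V {3}->{}
pass 3: no change
Fixpoint after 3 passes: D(V) = {}

Answer: {}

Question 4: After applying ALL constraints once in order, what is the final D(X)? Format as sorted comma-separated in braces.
Answer: {}

Derivation:
Constraint 1 (W + V = Z) on D(W)={4,5,6,8} D(V)={3,4,5} D(Z)={4,5,6,7}: W {4,5,6,8}->{4}; V {3,4,5}->{3}; Z {4,5,6,7}->{7}
Constraint 2 (V < X) on D(V)={3} D(X)={3,4,8}: X {3,4,8}->{4,8}
Constraint 3 (W + Z = X) on D(W)={4} D(Z)={7} D(X)={4,8}: W {4}->{}; Z {7}->{}; X {4,8}->{}
So after all 3 constraints: D(X) = {}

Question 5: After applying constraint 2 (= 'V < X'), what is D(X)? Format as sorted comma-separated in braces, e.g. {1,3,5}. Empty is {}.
Answer: {4,8}

Derivation:
Constraint 1 (W + V = Z) on D(W)={4,5,6,8} D(V)={3,4,5} D(Z)={4,5,6,7}: W {4,5,6,8}->{4}; V {3,4,5}->{3}; Z {4,5,6,7}->{7}
Constraint 2 (V < X) on D(V)={3} D(X)={3,4,8}: X {3,4,8}->{4,8}
So after constraint 2: D(X) = {4,8}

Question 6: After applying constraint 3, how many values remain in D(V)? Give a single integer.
Constraint 1 (W + V = Z) on D(W)={4,5,6,8} D(V)={3,4,5} D(Z)={4,5,6,7}: W {4,5,6,8}->{4}; V {3,4,5}->{3}; Z {4,5,6,7}->{7}
Constraint 2 (V < X) on D(V)={3} D(X)={3,4,8}: X {3,4,8}->{4,8}
Constraint 3 (W + Z = X) on D(W)={4} D(Z)={7} D(X)={4,8}: W {4}->{}; Z {7}->{}; X {4,8}->{}
So after constraint 3: D(V)={3}, size = 1

Answer: 1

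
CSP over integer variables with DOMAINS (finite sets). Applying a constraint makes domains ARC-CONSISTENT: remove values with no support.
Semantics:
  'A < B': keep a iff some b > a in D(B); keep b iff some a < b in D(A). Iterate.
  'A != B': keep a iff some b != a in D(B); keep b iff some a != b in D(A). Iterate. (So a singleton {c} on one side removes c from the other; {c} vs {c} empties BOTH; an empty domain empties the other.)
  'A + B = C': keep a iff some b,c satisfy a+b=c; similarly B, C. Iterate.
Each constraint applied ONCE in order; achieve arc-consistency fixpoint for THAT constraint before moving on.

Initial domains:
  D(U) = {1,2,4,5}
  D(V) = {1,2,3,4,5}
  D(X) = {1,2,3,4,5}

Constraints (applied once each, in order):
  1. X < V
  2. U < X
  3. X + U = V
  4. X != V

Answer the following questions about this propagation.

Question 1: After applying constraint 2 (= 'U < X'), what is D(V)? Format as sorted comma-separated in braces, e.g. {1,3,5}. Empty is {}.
Constraint 1 (X < V) on D(X)={1,2,3,4,5} D(V)={1,2,3,4,5}: X {1,2,3,4,5}->{1,2,3,4}; V {1,2,3,4,5}->{2,3,4,5}
Constraint 2 (U < X) on D(U)={1,2,4,5} D(X)={1,2,3,4}: U {1,2,4,5}->{1,2}; X {1,2,3,4}->{2,3,4}
So after constraint 2: D(V) = {2,3,4,5}

Answer: {2,3,4,5}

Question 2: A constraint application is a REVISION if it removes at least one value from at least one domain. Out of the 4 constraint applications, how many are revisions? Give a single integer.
Answer: 3

Derivation:
Constraint 1 (X < V) on D(X)={1,2,3,4,5} D(V)={1,2,3,4,5}: X {1,2,3,4,5}->{1,2,3,4}; V {1,2,3,4,5}->{2,3,4,5} => REVISION
Constraint 2 (U < X) on D(U)={1,2,4,5} D(X)={1,2,3,4}: U {1,2,4,5}->{1,2}; X {1,2,3,4}->{2,3,4} => REVISION
Constraint 3 (X + U = V) on D(X)={2,3,4} D(U)={1,2} D(V)={2,3,4,5}: V {2,3,4,5}->{3,4,5} => REVISION
Constraint 4 (X != V) on D(X)={2,3,4} D(V)={3,4,5}: no change => not a revision
Total revisions = 3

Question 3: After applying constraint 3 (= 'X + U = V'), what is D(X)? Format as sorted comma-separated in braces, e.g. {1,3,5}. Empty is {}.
Constraint 1 (X < V) on D(X)={1,2,3,4,5} D(V)={1,2,3,4,5}: X {1,2,3,4,5}->{1,2,3,4}; V {1,2,3,4,5}->{2,3,4,5}
Constraint 2 (U < X) on D(U)={1,2,4,5} D(X)={1,2,3,4}: U {1,2,4,5}->{1,2}; X {1,2,3,4}->{2,3,4}
Constraint 3 (X + U = V) on D(X)={2,3,4} D(U)={1,2} D(V)={2,3,4,5}: V {2,3,4,5}->{3,4,5}
So after constraint 3: D(X) = {2,3,4}

Answer: {2,3,4}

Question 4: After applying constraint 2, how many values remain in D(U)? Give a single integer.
Constraint 1 (X < V) on D(X)={1,2,3,4,5} D(V)={1,2,3,4,5}: X {1,2,3,4,5}->{1,2,3,4}; V {1,2,3,4,5}->{2,3,4,5}
Constraint 2 (U < X) on D(U)={1,2,4,5} D(X)={1,2,3,4}: U {1,2,4,5}->{1,2}; X {1,2,3,4}->{2,3,4}
So after constraint 2: D(U)={1,2}, size = 2

Answer: 2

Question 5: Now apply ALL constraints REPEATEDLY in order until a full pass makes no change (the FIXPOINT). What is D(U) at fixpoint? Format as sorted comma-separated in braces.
pass 0 (initial): D(U)={1,2,4,5}
pass 1: U {1,2,4,5}->{1,2}; V {1,2,3,4,5}->{3,4,5}; X {1,2,3,4,5}->{2,3,4}
pass 2: no change
Fixpoint after 2 passes: D(U) = {1,2}

Answer: {1,2}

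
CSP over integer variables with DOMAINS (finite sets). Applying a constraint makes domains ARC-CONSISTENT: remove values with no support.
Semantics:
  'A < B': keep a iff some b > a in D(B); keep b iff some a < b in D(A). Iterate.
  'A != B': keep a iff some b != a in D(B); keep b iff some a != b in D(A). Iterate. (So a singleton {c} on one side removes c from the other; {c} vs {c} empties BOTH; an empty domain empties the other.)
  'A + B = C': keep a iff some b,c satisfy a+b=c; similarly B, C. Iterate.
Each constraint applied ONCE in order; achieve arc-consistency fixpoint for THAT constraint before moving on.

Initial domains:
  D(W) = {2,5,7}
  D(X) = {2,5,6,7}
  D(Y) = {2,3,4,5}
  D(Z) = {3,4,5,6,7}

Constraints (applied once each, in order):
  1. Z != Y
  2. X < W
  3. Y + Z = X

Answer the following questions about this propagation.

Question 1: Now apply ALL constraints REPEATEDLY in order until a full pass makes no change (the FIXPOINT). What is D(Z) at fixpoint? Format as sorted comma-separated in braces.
pass 0 (initial): D(Z)={3,4,5,6,7}
pass 1: W {2,5,7}->{5,7}; X {2,5,6,7}->{5,6}; Y {2,3,4,5}->{2,3}; Z {3,4,5,6,7}->{3,4}
pass 2: W {5,7}->{7}
pass 3: no change
Fixpoint after 3 passes: D(Z) = {3,4}

Answer: {3,4}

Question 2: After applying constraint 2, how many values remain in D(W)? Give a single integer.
Answer: 2

Derivation:
Constraint 1 (Z != Y) on D(Z)={3,4,5,6,7} D(Y)={2,3,4,5}: no change
Constraint 2 (X < W) on D(X)={2,5,6,7} D(W)={2,5,7}: X {2,5,6,7}->{2,5,6}; W {2,5,7}->{5,7}
So after constraint 2: D(W)={5,7}, size = 2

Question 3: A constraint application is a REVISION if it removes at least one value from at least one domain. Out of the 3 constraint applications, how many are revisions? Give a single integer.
Constraint 1 (Z != Y) on D(Z)={3,4,5,6,7} D(Y)={2,3,4,5}: no change => not a revision
Constraint 2 (X < W) on D(X)={2,5,6,7} D(W)={2,5,7}: X {2,5,6,7}->{2,5,6}; W {2,5,7}->{5,7} => REVISION
Constraint 3 (Y + Z = X) on D(Y)={2,3,4,5} D(Z)={3,4,5,6,7} D(X)={2,5,6}: Y {2,3,4,5}->{2,3}; Z {3,4,5,6,7}->{3,4}; X {2,5,6}->{5,6} => REVISION
Total revisions = 2

Answer: 2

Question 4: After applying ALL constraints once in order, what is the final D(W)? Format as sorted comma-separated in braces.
Answer: {5,7}

Derivation:
Constraint 1 (Z != Y) on D(Z)={3,4,5,6,7} D(Y)={2,3,4,5}: no change
Constraint 2 (X < W) on D(X)={2,5,6,7} D(W)={2,5,7}: X {2,5,6,7}->{2,5,6}; W {2,5,7}->{5,7}
Constraint 3 (Y + Z = X) on D(Y)={2,3,4,5} D(Z)={3,4,5,6,7} D(X)={2,5,6}: Y {2,3,4,5}->{2,3}; Z {3,4,5,6,7}->{3,4}; X {2,5,6}->{5,6}
So after all 3 constraints: D(W) = {5,7}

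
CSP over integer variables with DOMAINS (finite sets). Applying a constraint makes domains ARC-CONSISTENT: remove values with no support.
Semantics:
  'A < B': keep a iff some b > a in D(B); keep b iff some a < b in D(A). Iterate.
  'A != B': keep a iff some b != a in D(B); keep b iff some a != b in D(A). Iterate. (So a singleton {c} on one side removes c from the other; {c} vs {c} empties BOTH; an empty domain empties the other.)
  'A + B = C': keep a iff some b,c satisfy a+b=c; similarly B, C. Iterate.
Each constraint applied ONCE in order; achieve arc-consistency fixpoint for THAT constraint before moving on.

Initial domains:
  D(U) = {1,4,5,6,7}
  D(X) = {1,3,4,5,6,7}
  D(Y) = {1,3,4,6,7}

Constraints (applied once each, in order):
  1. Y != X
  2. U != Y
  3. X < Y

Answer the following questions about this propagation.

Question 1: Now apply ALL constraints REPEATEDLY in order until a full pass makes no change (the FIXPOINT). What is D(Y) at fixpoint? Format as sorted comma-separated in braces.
pass 0 (initial): D(Y)={1,3,4,6,7}
pass 1: X {1,3,4,5,6,7}->{1,3,4,5,6}; Y {1,3,4,6,7}->{3,4,6,7}
pass 2: no change
Fixpoint after 2 passes: D(Y) = {3,4,6,7}

Answer: {3,4,6,7}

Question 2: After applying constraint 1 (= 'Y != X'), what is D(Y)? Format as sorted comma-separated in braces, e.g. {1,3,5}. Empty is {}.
Constraint 1 (Y != X) on D(Y)={1,3,4,6,7} D(X)={1,3,4,5,6,7}: no change
So after constraint 1: D(Y) = {1,3,4,6,7}

Answer: {1,3,4,6,7}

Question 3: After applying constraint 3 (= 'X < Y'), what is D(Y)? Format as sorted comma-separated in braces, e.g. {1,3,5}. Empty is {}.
Answer: {3,4,6,7}

Derivation:
Constraint 1 (Y != X) on D(Y)={1,3,4,6,7} D(X)={1,3,4,5,6,7}: no change
Constraint 2 (U != Y) on D(U)={1,4,5,6,7} D(Y)={1,3,4,6,7}: no change
Constraint 3 (X < Y) on D(X)={1,3,4,5,6,7} D(Y)={1,3,4,6,7}: X {1,3,4,5,6,7}->{1,3,4,5,6}; Y {1,3,4,6,7}->{3,4,6,7}
So after constraint 3: D(Y) = {3,4,6,7}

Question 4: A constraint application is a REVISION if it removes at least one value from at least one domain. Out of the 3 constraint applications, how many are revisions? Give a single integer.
Constraint 1 (Y != X) on D(Y)={1,3,4,6,7} D(X)={1,3,4,5,6,7}: no change => not a revision
Constraint 2 (U != Y) on D(U)={1,4,5,6,7} D(Y)={1,3,4,6,7}: no change => not a revision
Constraint 3 (X < Y) on D(X)={1,3,4,5,6,7} D(Y)={1,3,4,6,7}: X {1,3,4,5,6,7}->{1,3,4,5,6}; Y {1,3,4,6,7}->{3,4,6,7} => REVISION
Total revisions = 1

Answer: 1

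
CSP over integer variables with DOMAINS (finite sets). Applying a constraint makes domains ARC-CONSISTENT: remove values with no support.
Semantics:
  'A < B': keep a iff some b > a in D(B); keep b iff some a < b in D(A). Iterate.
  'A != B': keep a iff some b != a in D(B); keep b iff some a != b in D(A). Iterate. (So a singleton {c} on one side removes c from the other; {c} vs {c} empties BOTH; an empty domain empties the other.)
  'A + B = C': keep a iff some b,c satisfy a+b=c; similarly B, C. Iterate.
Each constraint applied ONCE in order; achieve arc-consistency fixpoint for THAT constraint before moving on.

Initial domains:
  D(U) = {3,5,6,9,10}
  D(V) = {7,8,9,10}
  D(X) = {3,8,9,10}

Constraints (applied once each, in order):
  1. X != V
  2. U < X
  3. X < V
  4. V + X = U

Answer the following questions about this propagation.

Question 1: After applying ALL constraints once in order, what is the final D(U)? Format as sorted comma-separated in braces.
Answer: {}

Derivation:
Constraint 1 (X != V) on D(X)={3,8,9,10} D(V)={7,8,9,10}: no change
Constraint 2 (U < X) on D(U)={3,5,6,9,10} D(X)={3,8,9,10}: U {3,5,6,9,10}->{3,5,6,9}; X {3,8,9,10}->{8,9,10}
Constraint 3 (X < V) on D(X)={8,9,10} D(V)={7,8,9,10}: X {8,9,10}->{8,9}; V {7,8,9,10}->{9,10}
Constraint 4 (V + X = U) on D(V)={9,10} D(X)={8,9} D(U)={3,5,6,9}: V {9,10}->{}; X {8,9}->{}; U {3,5,6,9}->{}
So after all 4 constraints: D(U) = {}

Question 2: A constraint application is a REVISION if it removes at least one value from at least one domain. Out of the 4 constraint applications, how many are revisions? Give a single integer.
Constraint 1 (X != V) on D(X)={3,8,9,10} D(V)={7,8,9,10}: no change => not a revision
Constraint 2 (U < X) on D(U)={3,5,6,9,10} D(X)={3,8,9,10}: U {3,5,6,9,10}->{3,5,6,9}; X {3,8,9,10}->{8,9,10} => REVISION
Constraint 3 (X < V) on D(X)={8,9,10} D(V)={7,8,9,10}: X {8,9,10}->{8,9}; V {7,8,9,10}->{9,10} => REVISION
Constraint 4 (V + X = U) on D(V)={9,10} D(X)={8,9} D(U)={3,5,6,9}: V {9,10}->{}; X {8,9}->{}; U {3,5,6,9}->{} => REVISION
Total revisions = 3

Answer: 3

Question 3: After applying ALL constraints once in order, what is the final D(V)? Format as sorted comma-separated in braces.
Answer: {}

Derivation:
Constraint 1 (X != V) on D(X)={3,8,9,10} D(V)={7,8,9,10}: no change
Constraint 2 (U < X) on D(U)={3,5,6,9,10} D(X)={3,8,9,10}: U {3,5,6,9,10}->{3,5,6,9}; X {3,8,9,10}->{8,9,10}
Constraint 3 (X < V) on D(X)={8,9,10} D(V)={7,8,9,10}: X {8,9,10}->{8,9}; V {7,8,9,10}->{9,10}
Constraint 4 (V + X = U) on D(V)={9,10} D(X)={8,9} D(U)={3,5,6,9}: V {9,10}->{}; X {8,9}->{}; U {3,5,6,9}->{}
So after all 4 constraints: D(V) = {}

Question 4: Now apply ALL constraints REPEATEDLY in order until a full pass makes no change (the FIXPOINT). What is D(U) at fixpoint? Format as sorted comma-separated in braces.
pass 0 (initial): D(U)={3,5,6,9,10}
pass 1: U {3,5,6,9,10}->{}; V {7,8,9,10}->{}; X {3,8,9,10}->{}
pass 2: no change
Fixpoint after 2 passes: D(U) = {}

Answer: {}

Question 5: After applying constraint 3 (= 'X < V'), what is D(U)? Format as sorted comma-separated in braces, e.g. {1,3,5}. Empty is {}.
Constraint 1 (X != V) on D(X)={3,8,9,10} D(V)={7,8,9,10}: no change
Constraint 2 (U < X) on D(U)={3,5,6,9,10} D(X)={3,8,9,10}: U {3,5,6,9,10}->{3,5,6,9}; X {3,8,9,10}->{8,9,10}
Constraint 3 (X < V) on D(X)={8,9,10} D(V)={7,8,9,10}: X {8,9,10}->{8,9}; V {7,8,9,10}->{9,10}
So after constraint 3: D(U) = {3,5,6,9}

Answer: {3,5,6,9}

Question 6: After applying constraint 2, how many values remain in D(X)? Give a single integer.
Constraint 1 (X != V) on D(X)={3,8,9,10} D(V)={7,8,9,10}: no change
Constraint 2 (U < X) on D(U)={3,5,6,9,10} D(X)={3,8,9,10}: U {3,5,6,9,10}->{3,5,6,9}; X {3,8,9,10}->{8,9,10}
So after constraint 2: D(X)={8,9,10}, size = 3

Answer: 3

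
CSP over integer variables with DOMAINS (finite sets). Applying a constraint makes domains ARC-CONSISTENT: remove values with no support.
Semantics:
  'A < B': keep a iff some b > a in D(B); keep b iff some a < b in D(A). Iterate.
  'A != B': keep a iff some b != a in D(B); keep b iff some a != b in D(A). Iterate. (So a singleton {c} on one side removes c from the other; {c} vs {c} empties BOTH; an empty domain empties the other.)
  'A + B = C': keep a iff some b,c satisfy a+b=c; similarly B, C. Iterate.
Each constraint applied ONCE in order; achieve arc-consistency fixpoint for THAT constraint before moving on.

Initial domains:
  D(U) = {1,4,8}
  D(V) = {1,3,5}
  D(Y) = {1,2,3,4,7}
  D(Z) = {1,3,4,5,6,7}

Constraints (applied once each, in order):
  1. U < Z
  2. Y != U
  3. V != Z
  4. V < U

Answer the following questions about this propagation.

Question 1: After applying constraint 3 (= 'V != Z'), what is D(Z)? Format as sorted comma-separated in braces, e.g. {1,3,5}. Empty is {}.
Constraint 1 (U < Z) on D(U)={1,4,8} D(Z)={1,3,4,5,6,7}: U {1,4,8}->{1,4}; Z {1,3,4,5,6,7}->{3,4,5,6,7}
Constraint 2 (Y != U) on D(Y)={1,2,3,4,7} D(U)={1,4}: no change
Constraint 3 (V != Z) on D(V)={1,3,5} D(Z)={3,4,5,6,7}: no change
So after constraint 3: D(Z) = {3,4,5,6,7}

Answer: {3,4,5,6,7}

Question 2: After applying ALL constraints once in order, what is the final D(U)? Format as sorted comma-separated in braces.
Answer: {4}

Derivation:
Constraint 1 (U < Z) on D(U)={1,4,8} D(Z)={1,3,4,5,6,7}: U {1,4,8}->{1,4}; Z {1,3,4,5,6,7}->{3,4,5,6,7}
Constraint 2 (Y != U) on D(Y)={1,2,3,4,7} D(U)={1,4}: no change
Constraint 3 (V != Z) on D(V)={1,3,5} D(Z)={3,4,5,6,7}: no change
Constraint 4 (V < U) on D(V)={1,3,5} D(U)={1,4}: V {1,3,5}->{1,3}; U {1,4}->{4}
So after all 4 constraints: D(U) = {4}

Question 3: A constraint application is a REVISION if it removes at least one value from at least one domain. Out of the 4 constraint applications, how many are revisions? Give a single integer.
Answer: 2

Derivation:
Constraint 1 (U < Z) on D(U)={1,4,8} D(Z)={1,3,4,5,6,7}: U {1,4,8}->{1,4}; Z {1,3,4,5,6,7}->{3,4,5,6,7} => REVISION
Constraint 2 (Y != U) on D(Y)={1,2,3,4,7} D(U)={1,4}: no change => not a revision
Constraint 3 (V != Z) on D(V)={1,3,5} D(Z)={3,4,5,6,7}: no change => not a revision
Constraint 4 (V < U) on D(V)={1,3,5} D(U)={1,4}: V {1,3,5}->{1,3}; U {1,4}->{4} => REVISION
Total revisions = 2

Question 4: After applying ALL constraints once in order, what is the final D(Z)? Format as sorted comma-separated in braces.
Answer: {3,4,5,6,7}

Derivation:
Constraint 1 (U < Z) on D(U)={1,4,8} D(Z)={1,3,4,5,6,7}: U {1,4,8}->{1,4}; Z {1,3,4,5,6,7}->{3,4,5,6,7}
Constraint 2 (Y != U) on D(Y)={1,2,3,4,7} D(U)={1,4}: no change
Constraint 3 (V != Z) on D(V)={1,3,5} D(Z)={3,4,5,6,7}: no change
Constraint 4 (V < U) on D(V)={1,3,5} D(U)={1,4}: V {1,3,5}->{1,3}; U {1,4}->{4}
So after all 4 constraints: D(Z) = {3,4,5,6,7}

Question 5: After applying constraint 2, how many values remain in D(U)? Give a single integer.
Constraint 1 (U < Z) on D(U)={1,4,8} D(Z)={1,3,4,5,6,7}: U {1,4,8}->{1,4}; Z {1,3,4,5,6,7}->{3,4,5,6,7}
Constraint 2 (Y != U) on D(Y)={1,2,3,4,7} D(U)={1,4}: no change
So after constraint 2: D(U)={1,4}, size = 2

Answer: 2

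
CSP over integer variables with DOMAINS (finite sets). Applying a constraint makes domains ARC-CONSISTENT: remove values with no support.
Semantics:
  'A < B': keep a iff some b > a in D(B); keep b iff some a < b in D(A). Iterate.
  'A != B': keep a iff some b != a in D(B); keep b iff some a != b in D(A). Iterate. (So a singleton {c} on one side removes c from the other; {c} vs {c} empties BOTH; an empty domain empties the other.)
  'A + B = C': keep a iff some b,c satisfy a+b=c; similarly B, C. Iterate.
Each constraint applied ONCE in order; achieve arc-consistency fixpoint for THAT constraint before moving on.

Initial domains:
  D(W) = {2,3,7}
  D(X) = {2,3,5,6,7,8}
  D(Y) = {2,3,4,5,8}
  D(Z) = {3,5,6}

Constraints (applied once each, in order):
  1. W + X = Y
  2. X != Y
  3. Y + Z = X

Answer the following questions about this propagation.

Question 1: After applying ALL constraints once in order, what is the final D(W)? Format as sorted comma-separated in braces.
Constraint 1 (W + X = Y) on D(W)={2,3,7} D(X)={2,3,5,6,7,8} D(Y)={2,3,4,5,8}: W {2,3,7}->{2,3}; X {2,3,5,6,7,8}->{2,3,5,6}; Y {2,3,4,5,8}->{4,5,8}
Constraint 2 (X != Y) on D(X)={2,3,5,6} D(Y)={4,5,8}: no change
Constraint 3 (Y + Z = X) on D(Y)={4,5,8} D(Z)={3,5,6} D(X)={2,3,5,6}: Y {4,5,8}->{}; Z {3,5,6}->{}; X {2,3,5,6}->{}
So after all 3 constraints: D(W) = {2,3}

Answer: {2,3}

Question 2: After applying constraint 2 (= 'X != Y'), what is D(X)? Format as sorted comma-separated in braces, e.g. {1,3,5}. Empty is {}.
Answer: {2,3,5,6}

Derivation:
Constraint 1 (W + X = Y) on D(W)={2,3,7} D(X)={2,3,5,6,7,8} D(Y)={2,3,4,5,8}: W {2,3,7}->{2,3}; X {2,3,5,6,7,8}->{2,3,5,6}; Y {2,3,4,5,8}->{4,5,8}
Constraint 2 (X != Y) on D(X)={2,3,5,6} D(Y)={4,5,8}: no change
So after constraint 2: D(X) = {2,3,5,6}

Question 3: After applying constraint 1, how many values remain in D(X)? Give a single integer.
Answer: 4

Derivation:
Constraint 1 (W + X = Y) on D(W)={2,3,7} D(X)={2,3,5,6,7,8} D(Y)={2,3,4,5,8}: W {2,3,7}->{2,3}; X {2,3,5,6,7,8}->{2,3,5,6}; Y {2,3,4,5,8}->{4,5,8}
So after constraint 1: D(X)={2,3,5,6}, size = 4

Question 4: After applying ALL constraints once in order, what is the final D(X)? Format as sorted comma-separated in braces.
Constraint 1 (W + X = Y) on D(W)={2,3,7} D(X)={2,3,5,6,7,8} D(Y)={2,3,4,5,8}: W {2,3,7}->{2,3}; X {2,3,5,6,7,8}->{2,3,5,6}; Y {2,3,4,5,8}->{4,5,8}
Constraint 2 (X != Y) on D(X)={2,3,5,6} D(Y)={4,5,8}: no change
Constraint 3 (Y + Z = X) on D(Y)={4,5,8} D(Z)={3,5,6} D(X)={2,3,5,6}: Y {4,5,8}->{}; Z {3,5,6}->{}; X {2,3,5,6}->{}
So after all 3 constraints: D(X) = {}

Answer: {}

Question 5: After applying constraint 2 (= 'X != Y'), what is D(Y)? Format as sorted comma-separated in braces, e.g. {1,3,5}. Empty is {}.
Constraint 1 (W + X = Y) on D(W)={2,3,7} D(X)={2,3,5,6,7,8} D(Y)={2,3,4,5,8}: W {2,3,7}->{2,3}; X {2,3,5,6,7,8}->{2,3,5,6}; Y {2,3,4,5,8}->{4,5,8}
Constraint 2 (X != Y) on D(X)={2,3,5,6} D(Y)={4,5,8}: no change
So after constraint 2: D(Y) = {4,5,8}

Answer: {4,5,8}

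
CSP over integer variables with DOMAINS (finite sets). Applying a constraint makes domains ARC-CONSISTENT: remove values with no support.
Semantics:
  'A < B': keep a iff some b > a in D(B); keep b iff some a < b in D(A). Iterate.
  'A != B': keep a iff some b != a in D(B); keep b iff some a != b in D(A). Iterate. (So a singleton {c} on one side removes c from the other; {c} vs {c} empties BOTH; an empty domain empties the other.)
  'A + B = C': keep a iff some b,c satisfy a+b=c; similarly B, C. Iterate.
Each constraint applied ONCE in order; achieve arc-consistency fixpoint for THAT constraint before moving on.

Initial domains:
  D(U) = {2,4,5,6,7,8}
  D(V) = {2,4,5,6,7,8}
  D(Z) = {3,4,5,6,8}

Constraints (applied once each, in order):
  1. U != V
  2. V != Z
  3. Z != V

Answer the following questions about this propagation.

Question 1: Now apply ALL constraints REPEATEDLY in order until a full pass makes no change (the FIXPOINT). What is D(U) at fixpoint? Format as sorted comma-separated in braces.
Answer: {2,4,5,6,7,8}

Derivation:
pass 0 (initial): D(U)={2,4,5,6,7,8}
pass 1: no change
Fixpoint after 1 passes: D(U) = {2,4,5,6,7,8}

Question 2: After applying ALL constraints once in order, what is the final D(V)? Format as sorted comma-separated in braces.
Constraint 1 (U != V) on D(U)={2,4,5,6,7,8} D(V)={2,4,5,6,7,8}: no change
Constraint 2 (V != Z) on D(V)={2,4,5,6,7,8} D(Z)={3,4,5,6,8}: no change
Constraint 3 (Z != V) on D(Z)={3,4,5,6,8} D(V)={2,4,5,6,7,8}: no change
So after all 3 constraints: D(V) = {2,4,5,6,7,8}

Answer: {2,4,5,6,7,8}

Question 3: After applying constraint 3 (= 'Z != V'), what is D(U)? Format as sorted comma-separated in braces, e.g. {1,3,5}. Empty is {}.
Answer: {2,4,5,6,7,8}

Derivation:
Constraint 1 (U != V) on D(U)={2,4,5,6,7,8} D(V)={2,4,5,6,7,8}: no change
Constraint 2 (V != Z) on D(V)={2,4,5,6,7,8} D(Z)={3,4,5,6,8}: no change
Constraint 3 (Z != V) on D(Z)={3,4,5,6,8} D(V)={2,4,5,6,7,8}: no change
So after constraint 3: D(U) = {2,4,5,6,7,8}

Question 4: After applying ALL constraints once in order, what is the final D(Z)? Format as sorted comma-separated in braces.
Answer: {3,4,5,6,8}

Derivation:
Constraint 1 (U != V) on D(U)={2,4,5,6,7,8} D(V)={2,4,5,6,7,8}: no change
Constraint 2 (V != Z) on D(V)={2,4,5,6,7,8} D(Z)={3,4,5,6,8}: no change
Constraint 3 (Z != V) on D(Z)={3,4,5,6,8} D(V)={2,4,5,6,7,8}: no change
So after all 3 constraints: D(Z) = {3,4,5,6,8}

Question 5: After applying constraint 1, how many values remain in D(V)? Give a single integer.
Constraint 1 (U != V) on D(U)={2,4,5,6,7,8} D(V)={2,4,5,6,7,8}: no change
So after constraint 1: D(V)={2,4,5,6,7,8}, size = 6

Answer: 6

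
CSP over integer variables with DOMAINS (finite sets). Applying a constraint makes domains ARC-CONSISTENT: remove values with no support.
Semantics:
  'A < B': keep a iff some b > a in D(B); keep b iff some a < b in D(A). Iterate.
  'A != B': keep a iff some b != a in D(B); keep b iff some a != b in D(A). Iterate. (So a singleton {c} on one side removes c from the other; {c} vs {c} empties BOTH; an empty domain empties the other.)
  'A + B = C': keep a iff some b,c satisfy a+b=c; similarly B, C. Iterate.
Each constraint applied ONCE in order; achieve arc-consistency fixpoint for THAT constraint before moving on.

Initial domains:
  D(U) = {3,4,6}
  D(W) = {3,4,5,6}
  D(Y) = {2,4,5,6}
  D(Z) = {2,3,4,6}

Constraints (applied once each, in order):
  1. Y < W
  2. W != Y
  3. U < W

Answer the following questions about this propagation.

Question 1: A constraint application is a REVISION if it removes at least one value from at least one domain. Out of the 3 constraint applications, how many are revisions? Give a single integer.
Constraint 1 (Y < W) on D(Y)={2,4,5,6} D(W)={3,4,5,6}: Y {2,4,5,6}->{2,4,5} => REVISION
Constraint 2 (W != Y) on D(W)={3,4,5,6} D(Y)={2,4,5}: no change => not a revision
Constraint 3 (U < W) on D(U)={3,4,6} D(W)={3,4,5,6}: U {3,4,6}->{3,4}; W {3,4,5,6}->{4,5,6} => REVISION
Total revisions = 2

Answer: 2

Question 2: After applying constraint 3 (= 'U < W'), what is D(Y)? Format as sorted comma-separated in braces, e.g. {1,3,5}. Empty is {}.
Answer: {2,4,5}

Derivation:
Constraint 1 (Y < W) on D(Y)={2,4,5,6} D(W)={3,4,5,6}: Y {2,4,5,6}->{2,4,5}
Constraint 2 (W != Y) on D(W)={3,4,5,6} D(Y)={2,4,5}: no change
Constraint 3 (U < W) on D(U)={3,4,6} D(W)={3,4,5,6}: U {3,4,6}->{3,4}; W {3,4,5,6}->{4,5,6}
So after constraint 3: D(Y) = {2,4,5}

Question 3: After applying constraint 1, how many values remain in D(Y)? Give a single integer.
Answer: 3

Derivation:
Constraint 1 (Y < W) on D(Y)={2,4,5,6} D(W)={3,4,5,6}: Y {2,4,5,6}->{2,4,5}
So after constraint 1: D(Y)={2,4,5}, size = 3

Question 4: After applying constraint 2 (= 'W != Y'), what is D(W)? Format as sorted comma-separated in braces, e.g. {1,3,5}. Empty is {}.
Answer: {3,4,5,6}

Derivation:
Constraint 1 (Y < W) on D(Y)={2,4,5,6} D(W)={3,4,5,6}: Y {2,4,5,6}->{2,4,5}
Constraint 2 (W != Y) on D(W)={3,4,5,6} D(Y)={2,4,5}: no change
So after constraint 2: D(W) = {3,4,5,6}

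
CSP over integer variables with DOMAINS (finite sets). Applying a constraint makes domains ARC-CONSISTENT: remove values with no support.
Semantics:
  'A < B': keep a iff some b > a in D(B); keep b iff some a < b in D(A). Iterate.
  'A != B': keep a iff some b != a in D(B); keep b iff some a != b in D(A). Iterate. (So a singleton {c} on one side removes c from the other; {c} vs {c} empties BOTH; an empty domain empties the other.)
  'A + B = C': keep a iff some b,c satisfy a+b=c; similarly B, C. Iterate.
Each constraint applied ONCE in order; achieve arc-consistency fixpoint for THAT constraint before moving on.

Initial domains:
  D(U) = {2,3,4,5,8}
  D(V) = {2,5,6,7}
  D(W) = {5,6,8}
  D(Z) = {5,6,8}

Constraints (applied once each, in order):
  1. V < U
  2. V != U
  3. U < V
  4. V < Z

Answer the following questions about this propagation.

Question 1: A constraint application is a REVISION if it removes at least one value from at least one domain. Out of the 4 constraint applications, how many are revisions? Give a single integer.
Answer: 3

Derivation:
Constraint 1 (V < U) on D(V)={2,5,6,7} D(U)={2,3,4,5,8}: U {2,3,4,5,8}->{3,4,5,8} => REVISION
Constraint 2 (V != U) on D(V)={2,5,6,7} D(U)={3,4,5,8}: no change => not a revision
Constraint 3 (U < V) on D(U)={3,4,5,8} D(V)={2,5,6,7}: U {3,4,5,8}->{3,4,5}; V {2,5,6,7}->{5,6,7} => REVISION
Constraint 4 (V < Z) on D(V)={5,6,7} D(Z)={5,6,8}: Z {5,6,8}->{6,8} => REVISION
Total revisions = 3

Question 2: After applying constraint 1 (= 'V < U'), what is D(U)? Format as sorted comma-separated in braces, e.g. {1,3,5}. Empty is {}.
Answer: {3,4,5,8}

Derivation:
Constraint 1 (V < U) on D(V)={2,5,6,7} D(U)={2,3,4,5,8}: U {2,3,4,5,8}->{3,4,5,8}
So after constraint 1: D(U) = {3,4,5,8}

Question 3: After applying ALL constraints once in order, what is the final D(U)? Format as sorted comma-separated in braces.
Answer: {3,4,5}

Derivation:
Constraint 1 (V < U) on D(V)={2,5,6,7} D(U)={2,3,4,5,8}: U {2,3,4,5,8}->{3,4,5,8}
Constraint 2 (V != U) on D(V)={2,5,6,7} D(U)={3,4,5,8}: no change
Constraint 3 (U < V) on D(U)={3,4,5,8} D(V)={2,5,6,7}: U {3,4,5,8}->{3,4,5}; V {2,5,6,7}->{5,6,7}
Constraint 4 (V < Z) on D(V)={5,6,7} D(Z)={5,6,8}: Z {5,6,8}->{6,8}
So after all 4 constraints: D(U) = {3,4,5}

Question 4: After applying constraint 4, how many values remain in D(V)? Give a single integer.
Answer: 3

Derivation:
Constraint 1 (V < U) on D(V)={2,5,6,7} D(U)={2,3,4,5,8}: U {2,3,4,5,8}->{3,4,5,8}
Constraint 2 (V != U) on D(V)={2,5,6,7} D(U)={3,4,5,8}: no change
Constraint 3 (U < V) on D(U)={3,4,5,8} D(V)={2,5,6,7}: U {3,4,5,8}->{3,4,5}; V {2,5,6,7}->{5,6,7}
Constraint 4 (V < Z) on D(V)={5,6,7} D(Z)={5,6,8}: Z {5,6,8}->{6,8}
So after constraint 4: D(V)={5,6,7}, size = 3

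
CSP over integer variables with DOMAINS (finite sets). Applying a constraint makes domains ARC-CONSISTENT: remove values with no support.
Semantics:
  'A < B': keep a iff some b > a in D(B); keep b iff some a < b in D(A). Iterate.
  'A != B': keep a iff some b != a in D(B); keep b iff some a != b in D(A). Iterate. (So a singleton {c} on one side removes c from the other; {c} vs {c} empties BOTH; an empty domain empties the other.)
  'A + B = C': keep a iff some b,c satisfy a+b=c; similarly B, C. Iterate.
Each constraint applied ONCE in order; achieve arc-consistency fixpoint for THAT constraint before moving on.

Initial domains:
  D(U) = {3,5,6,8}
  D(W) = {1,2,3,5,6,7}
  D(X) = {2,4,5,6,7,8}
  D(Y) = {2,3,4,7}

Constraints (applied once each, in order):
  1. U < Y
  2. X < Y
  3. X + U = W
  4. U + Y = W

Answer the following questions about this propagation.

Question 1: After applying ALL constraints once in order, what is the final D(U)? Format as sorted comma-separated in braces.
Answer: {3}

Derivation:
Constraint 1 (U < Y) on D(U)={3,5,6,8} D(Y)={2,3,4,7}: U {3,5,6,8}->{3,5,6}; Y {2,3,4,7}->{4,7}
Constraint 2 (X < Y) on D(X)={2,4,5,6,7,8} D(Y)={4,7}: X {2,4,5,6,7,8}->{2,4,5,6}
Constraint 3 (X + U = W) on D(X)={2,4,5,6} D(U)={3,5,6} D(W)={1,2,3,5,6,7}: X {2,4,5,6}->{2,4}; U {3,5,6}->{3,5}; W {1,2,3,5,6,7}->{5,7}
Constraint 4 (U + Y = W) on D(U)={3,5} D(Y)={4,7} D(W)={5,7}: U {3,5}->{3}; Y {4,7}->{4}; W {5,7}->{7}
So after all 4 constraints: D(U) = {3}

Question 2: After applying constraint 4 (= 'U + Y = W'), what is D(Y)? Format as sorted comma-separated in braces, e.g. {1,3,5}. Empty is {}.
Answer: {4}

Derivation:
Constraint 1 (U < Y) on D(U)={3,5,6,8} D(Y)={2,3,4,7}: U {3,5,6,8}->{3,5,6}; Y {2,3,4,7}->{4,7}
Constraint 2 (X < Y) on D(X)={2,4,5,6,7,8} D(Y)={4,7}: X {2,4,5,6,7,8}->{2,4,5,6}
Constraint 3 (X + U = W) on D(X)={2,4,5,6} D(U)={3,5,6} D(W)={1,2,3,5,6,7}: X {2,4,5,6}->{2,4}; U {3,5,6}->{3,5}; W {1,2,3,5,6,7}->{5,7}
Constraint 4 (U + Y = W) on D(U)={3,5} D(Y)={4,7} D(W)={5,7}: U {3,5}->{3}; Y {4,7}->{4}; W {5,7}->{7}
So after constraint 4: D(Y) = {4}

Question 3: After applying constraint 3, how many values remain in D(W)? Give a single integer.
Answer: 2

Derivation:
Constraint 1 (U < Y) on D(U)={3,5,6,8} D(Y)={2,3,4,7}: U {3,5,6,8}->{3,5,6}; Y {2,3,4,7}->{4,7}
Constraint 2 (X < Y) on D(X)={2,4,5,6,7,8} D(Y)={4,7}: X {2,4,5,6,7,8}->{2,4,5,6}
Constraint 3 (X + U = W) on D(X)={2,4,5,6} D(U)={3,5,6} D(W)={1,2,3,5,6,7}: X {2,4,5,6}->{2,4}; U {3,5,6}->{3,5}; W {1,2,3,5,6,7}->{5,7}
So after constraint 3: D(W)={5,7}, size = 2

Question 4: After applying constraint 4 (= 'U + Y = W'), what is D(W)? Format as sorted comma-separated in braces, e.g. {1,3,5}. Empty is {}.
Constraint 1 (U < Y) on D(U)={3,5,6,8} D(Y)={2,3,4,7}: U {3,5,6,8}->{3,5,6}; Y {2,3,4,7}->{4,7}
Constraint 2 (X < Y) on D(X)={2,4,5,6,7,8} D(Y)={4,7}: X {2,4,5,6,7,8}->{2,4,5,6}
Constraint 3 (X + U = W) on D(X)={2,4,5,6} D(U)={3,5,6} D(W)={1,2,3,5,6,7}: X {2,4,5,6}->{2,4}; U {3,5,6}->{3,5}; W {1,2,3,5,6,7}->{5,7}
Constraint 4 (U + Y = W) on D(U)={3,5} D(Y)={4,7} D(W)={5,7}: U {3,5}->{3}; Y {4,7}->{4}; W {5,7}->{7}
So after constraint 4: D(W) = {7}

Answer: {7}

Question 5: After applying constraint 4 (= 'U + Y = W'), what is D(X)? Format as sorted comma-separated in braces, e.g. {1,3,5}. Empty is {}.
Answer: {2,4}

Derivation:
Constraint 1 (U < Y) on D(U)={3,5,6,8} D(Y)={2,3,4,7}: U {3,5,6,8}->{3,5,6}; Y {2,3,4,7}->{4,7}
Constraint 2 (X < Y) on D(X)={2,4,5,6,7,8} D(Y)={4,7}: X {2,4,5,6,7,8}->{2,4,5,6}
Constraint 3 (X + U = W) on D(X)={2,4,5,6} D(U)={3,5,6} D(W)={1,2,3,5,6,7}: X {2,4,5,6}->{2,4}; U {3,5,6}->{3,5}; W {1,2,3,5,6,7}->{5,7}
Constraint 4 (U + Y = W) on D(U)={3,5} D(Y)={4,7} D(W)={5,7}: U {3,5}->{3}; Y {4,7}->{4}; W {5,7}->{7}
So after constraint 4: D(X) = {2,4}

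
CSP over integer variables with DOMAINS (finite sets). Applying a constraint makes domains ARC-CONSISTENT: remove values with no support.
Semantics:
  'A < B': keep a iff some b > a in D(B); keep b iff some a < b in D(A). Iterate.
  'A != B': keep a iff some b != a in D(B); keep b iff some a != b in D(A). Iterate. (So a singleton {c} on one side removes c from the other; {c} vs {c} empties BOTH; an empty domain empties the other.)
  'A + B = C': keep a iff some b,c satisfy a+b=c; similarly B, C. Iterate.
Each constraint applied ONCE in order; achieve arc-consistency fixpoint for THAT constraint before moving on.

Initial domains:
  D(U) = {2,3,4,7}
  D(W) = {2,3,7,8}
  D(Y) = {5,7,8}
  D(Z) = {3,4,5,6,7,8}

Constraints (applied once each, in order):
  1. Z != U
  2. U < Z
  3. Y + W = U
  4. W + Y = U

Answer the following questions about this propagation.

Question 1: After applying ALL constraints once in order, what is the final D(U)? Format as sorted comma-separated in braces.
Answer: {7}

Derivation:
Constraint 1 (Z != U) on D(Z)={3,4,5,6,7,8} D(U)={2,3,4,7}: no change
Constraint 2 (U < Z) on D(U)={2,3,4,7} D(Z)={3,4,5,6,7,8}: no change
Constraint 3 (Y + W = U) on D(Y)={5,7,8} D(W)={2,3,7,8} D(U)={2,3,4,7}: Y {5,7,8}->{5}; W {2,3,7,8}->{2}; U {2,3,4,7}->{7}
Constraint 4 (W + Y = U) on D(W)={2} D(Y)={5} D(U)={7}: no change
So after all 4 constraints: D(U) = {7}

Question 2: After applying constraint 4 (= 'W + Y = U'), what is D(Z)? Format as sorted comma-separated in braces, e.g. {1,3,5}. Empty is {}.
Answer: {3,4,5,6,7,8}

Derivation:
Constraint 1 (Z != U) on D(Z)={3,4,5,6,7,8} D(U)={2,3,4,7}: no change
Constraint 2 (U < Z) on D(U)={2,3,4,7} D(Z)={3,4,5,6,7,8}: no change
Constraint 3 (Y + W = U) on D(Y)={5,7,8} D(W)={2,3,7,8} D(U)={2,3,4,7}: Y {5,7,8}->{5}; W {2,3,7,8}->{2}; U {2,3,4,7}->{7}
Constraint 4 (W + Y = U) on D(W)={2} D(Y)={5} D(U)={7}: no change
So after constraint 4: D(Z) = {3,4,5,6,7,8}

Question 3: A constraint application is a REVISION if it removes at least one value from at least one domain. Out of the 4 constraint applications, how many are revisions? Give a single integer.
Answer: 1

Derivation:
Constraint 1 (Z != U) on D(Z)={3,4,5,6,7,8} D(U)={2,3,4,7}: no change => not a revision
Constraint 2 (U < Z) on D(U)={2,3,4,7} D(Z)={3,4,5,6,7,8}: no change => not a revision
Constraint 3 (Y + W = U) on D(Y)={5,7,8} D(W)={2,3,7,8} D(U)={2,3,4,7}: Y {5,7,8}->{5}; W {2,3,7,8}->{2}; U {2,3,4,7}->{7} => REVISION
Constraint 4 (W + Y = U) on D(W)={2} D(Y)={5} D(U)={7}: no change => not a revision
Total revisions = 1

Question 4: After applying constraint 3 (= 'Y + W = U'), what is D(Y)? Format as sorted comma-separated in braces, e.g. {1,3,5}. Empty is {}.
Answer: {5}

Derivation:
Constraint 1 (Z != U) on D(Z)={3,4,5,6,7,8} D(U)={2,3,4,7}: no change
Constraint 2 (U < Z) on D(U)={2,3,4,7} D(Z)={3,4,5,6,7,8}: no change
Constraint 3 (Y + W = U) on D(Y)={5,7,8} D(W)={2,3,7,8} D(U)={2,3,4,7}: Y {5,7,8}->{5}; W {2,3,7,8}->{2}; U {2,3,4,7}->{7}
So after constraint 3: D(Y) = {5}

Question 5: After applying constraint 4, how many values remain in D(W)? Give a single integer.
Constraint 1 (Z != U) on D(Z)={3,4,5,6,7,8} D(U)={2,3,4,7}: no change
Constraint 2 (U < Z) on D(U)={2,3,4,7} D(Z)={3,4,5,6,7,8}: no change
Constraint 3 (Y + W = U) on D(Y)={5,7,8} D(W)={2,3,7,8} D(U)={2,3,4,7}: Y {5,7,8}->{5}; W {2,3,7,8}->{2}; U {2,3,4,7}->{7}
Constraint 4 (W + Y = U) on D(W)={2} D(Y)={5} D(U)={7}: no change
So after constraint 4: D(W)={2}, size = 1

Answer: 1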